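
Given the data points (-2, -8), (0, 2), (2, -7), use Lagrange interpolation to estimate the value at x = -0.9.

Lagrange interpolation formula:
P(x) = Σ yᵢ × Lᵢ(x)
where Lᵢ(x) = Π_{j≠i} (x - xⱼ)/(xᵢ - xⱼ)

L_0(-0.9) = (-0.9 - 0)/(-2 - 0) × (-0.9 - 2)/(-2 - 2) = 0.326250
L_1(-0.9) = (-0.9 - (-2))/(0 - (-2)) × (-0.9 - 2)/(0 - 2) = 0.797500
L_2(-0.9) = (-0.9 - (-2))/(2 - (-2)) × (-0.9 - 0)/(2 - 0) = -0.123750

P(-0.9) = (-8)×L_0(-0.9) + 2×L_1(-0.9) + (-7)×L_2(-0.9)
P(-0.9) = -0.148750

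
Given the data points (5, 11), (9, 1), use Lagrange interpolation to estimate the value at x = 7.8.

Lagrange interpolation formula:
P(x) = Σ yᵢ × Lᵢ(x)
where Lᵢ(x) = Π_{j≠i} (x - xⱼ)/(xᵢ - xⱼ)

L_0(7.8) = (7.8 - 9)/(5 - 9) = 0.300000
L_1(7.8) = (7.8 - 5)/(9 - 5) = 0.700000

P(7.8) = 11×L_0(7.8) + 1×L_1(7.8)
P(7.8) = 4.000000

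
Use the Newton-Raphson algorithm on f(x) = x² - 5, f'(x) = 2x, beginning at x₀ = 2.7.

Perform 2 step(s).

f(x) = x² - 5
f'(x) = 2x
x₀ = 2.7

Newton-Raphson formula: x_{n+1} = x_n - f(x_n)/f'(x_n)

Iteration 1:
  f(2.700000) = 2.290000
  f'(2.700000) = 5.400000
  x_1 = 2.700000 - 2.290000/5.400000 = 2.275926
Iteration 2:
  f(2.275926) = 0.179839
  f'(2.275926) = 4.551852
  x_2 = 2.275926 - 0.179839/4.551852 = 2.236417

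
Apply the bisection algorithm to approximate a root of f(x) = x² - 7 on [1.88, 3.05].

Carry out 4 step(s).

f(x) = x² - 7
Initial interval: [1.88, 3.05]

Iteration 1:
  c_1 = (1.880000 + 3.050000)/2 = 2.465000
  f(c_1) = f(2.465000) = -0.923775
  f(a) × f(c) ≥ 0, new interval: [2.465000, 3.050000]
Iteration 2:
  c_2 = (2.465000 + 3.050000)/2 = 2.757500
  f(c_2) = f(2.757500) = 0.603806
  f(a) × f(c) < 0, new interval: [2.465000, 2.757500]
Iteration 3:
  c_3 = (2.465000 + 2.757500)/2 = 2.611250
  f(c_3) = f(2.611250) = -0.181373
  f(a) × f(c) ≥ 0, new interval: [2.611250, 2.757500]
Iteration 4:
  c_4 = (2.611250 + 2.757500)/2 = 2.684375
  f(c_4) = f(2.684375) = 0.205869
  f(a) × f(c) < 0, new interval: [2.611250, 2.684375]

After 4 iteration(s), the approximation is c_4 = 2.684375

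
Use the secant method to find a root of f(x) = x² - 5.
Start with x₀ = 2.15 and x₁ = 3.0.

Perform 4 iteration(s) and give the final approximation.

f(x) = x² - 5
x₀ = 2.15, x₁ = 3.0

Secant formula: x_{n+1} = x_n - f(x_n)(x_n - x_{n-1})/(f(x_n) - f(x_{n-1}))

Iteration 1:
  f(2.150000) = -0.377500
  f(3.000000) = 4.000000
  x_2 = 3.000000 - 4.000000×(3.000000 - 2.150000)/(4.000000 - (-0.377500))
       = 2.223301
Iteration 2:
  f(3.000000) = 4.000000
  f(2.223301) = -0.056933
  x_3 = 2.223301 - (-0.056933)×(2.223301 - 3.000000)/(-0.056933 - 4.000000)
       = 2.234201
Iteration 3:
  f(2.223301) = -0.056933
  f(2.234201) = -0.008347
  x_4 = 2.234201 - (-0.008347)×(2.234201 - 2.223301)/(-0.008347 - (-0.056933))
       = 2.236073
Iteration 4:
  f(2.234201) = -0.008347
  f(2.236073) = 0.000024
  x_5 = 2.236073 - 0.000024×(2.236073 - 2.234201)/(0.000024 - (-0.008347))
       = 2.236068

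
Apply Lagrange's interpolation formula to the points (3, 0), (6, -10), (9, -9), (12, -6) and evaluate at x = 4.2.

Lagrange interpolation formula:
P(x) = Σ yᵢ × Lᵢ(x)
where Lᵢ(x) = Π_{j≠i} (x - xⱼ)/(xᵢ - xⱼ)

L_0(4.2) = (4.2 - 6)/(3 - 6) × (4.2 - 9)/(3 - 9) × (4.2 - 12)/(3 - 12) = 0.416000
L_1(4.2) = (4.2 - 3)/(6 - 3) × (4.2 - 9)/(6 - 9) × (4.2 - 12)/(6 - 12) = 0.832000
L_2(4.2) = (4.2 - 3)/(9 - 3) × (4.2 - 6)/(9 - 6) × (4.2 - 12)/(9 - 12) = -0.312000
L_3(4.2) = (4.2 - 3)/(12 - 3) × (4.2 - 6)/(12 - 6) × (4.2 - 9)/(12 - 9) = 0.064000

P(4.2) = 0×L_0(4.2) + (-10)×L_1(4.2) + (-9)×L_2(4.2) + (-6)×L_3(4.2)
P(4.2) = -5.896000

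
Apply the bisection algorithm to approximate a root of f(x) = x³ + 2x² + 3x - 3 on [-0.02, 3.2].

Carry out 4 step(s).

f(x) = x³ + 2x² + 3x - 3
Initial interval: [-0.02, 3.2]

Iteration 1:
  c_1 = (-0.020000 + 3.200000)/2 = 1.590000
  f(c_1) = f(1.590000) = 10.845879
  f(a) × f(c) < 0, new interval: [-0.020000, 1.590000]
Iteration 2:
  c_2 = (-0.020000 + 1.590000)/2 = 0.785000
  f(c_2) = f(0.785000) = 1.071187
  f(a) × f(c) < 0, new interval: [-0.020000, 0.785000]
Iteration 3:
  c_3 = (-0.020000 + 0.785000)/2 = 0.382500
  f(c_3) = f(0.382500) = -1.503925
  f(a) × f(c) ≥ 0, new interval: [0.382500, 0.785000]
Iteration 4:
  c_4 = (0.382500 + 0.785000)/2 = 0.583750
  f(c_4) = f(0.583750) = -0.368301
  f(a) × f(c) ≥ 0, new interval: [0.583750, 0.785000]

After 4 iteration(s), the approximation is c_4 = 0.583750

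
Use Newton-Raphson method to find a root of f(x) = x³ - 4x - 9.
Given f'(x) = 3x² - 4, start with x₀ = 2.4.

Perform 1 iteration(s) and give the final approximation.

f(x) = x³ - 4x - 9
f'(x) = 3x² - 4
x₀ = 2.4

Newton-Raphson formula: x_{n+1} = x_n - f(x_n)/f'(x_n)

Iteration 1:
  f(2.400000) = -4.776000
  f'(2.400000) = 13.280000
  x_1 = 2.400000 - (-4.776000)/13.280000 = 2.759639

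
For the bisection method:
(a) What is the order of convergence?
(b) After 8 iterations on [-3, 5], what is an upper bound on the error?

(a) Bisection has linear (order 1) convergence; the error is halved each step.

(b) Error bound = (b-a)/2^n = (5 - (-3))/2^{8}
    = 8/2^{8}

(a) 1 (linear); (b) error ≤ 3.12e-02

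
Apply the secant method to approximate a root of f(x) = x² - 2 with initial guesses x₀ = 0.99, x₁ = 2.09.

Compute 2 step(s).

f(x) = x² - 2
x₀ = 0.99, x₁ = 2.09

Secant formula: x_{n+1} = x_n - f(x_n)(x_n - x_{n-1})/(f(x_n) - f(x_{n-1}))

Iteration 1:
  f(0.990000) = -1.019900
  f(2.090000) = 2.368100
  x_2 = 2.090000 - 2.368100×(2.090000 - 0.990000)/(2.368100 - (-1.019900))
       = 1.321136
Iteration 2:
  f(2.090000) = 2.368100
  f(1.321136) = -0.254599
  x_3 = 1.321136 - (-0.254599)×(1.321136 - 2.090000)/(-0.254599 - 2.368100)
       = 1.395774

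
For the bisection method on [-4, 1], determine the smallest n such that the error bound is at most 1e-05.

We need (b-a)/2^n ≤ 1e-05
(1 - (-4))/2^n ≤ 1e-05
5/2^n ≤ 1e-05
2^n ≥ 500000
n ≥ log₂(500000) = 18.93
n ≥ 19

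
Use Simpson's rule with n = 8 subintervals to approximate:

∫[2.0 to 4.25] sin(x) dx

f(x) = sin(x)
a = 2.0, b = 4.25, n = 8
h = (b - a)/n = 0.281250

Simpson's rule: (h/3)[f(x₀) + 4f(x₁) + 2f(x₂) + ... + f(xₙ)]

x_0 = 2.0000, f(x_0) = 0.909297, coefficient = 1
x_1 = 2.2812, f(x_1) = 0.758066, coefficient = 4
x_2 = 2.5625, f(x_2) = 0.547265, coefficient = 2
x_3 = 2.8438, f(x_3) = 0.293459, coefficient = 4
x_4 = 3.1250, f(x_4) = 0.016592, coefficient = 2
x_5 = 3.4062, f(x_5) = -0.261579, coefficient = 4
x_6 = 3.6875, f(x_6) = -0.519194, coefficient = 2
x_7 = 3.9688, f(x_7) = -0.736010, coefficient = 4
x_8 = 4.2500, f(x_8) = -0.894989, coefficient = 1

I ≈ (0.281250/3) × 0.319378 = 0.029942
Exact value: 0.029941
Error: 0.000001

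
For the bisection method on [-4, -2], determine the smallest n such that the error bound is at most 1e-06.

We need (b-a)/2^n ≤ 1e-06
(-2 - (-4))/2^n ≤ 1e-06
2/2^n ≤ 1e-06
2^n ≥ 2000000
n ≥ log₂(2000000) = 20.93
n ≥ 21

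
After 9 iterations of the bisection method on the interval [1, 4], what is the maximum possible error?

Bisection error bound: |error| ≤ (b-a)/2^n
|error| ≤ (4 - 1)/2^9 = 3/2^9
|error| ≤ 0.0058593750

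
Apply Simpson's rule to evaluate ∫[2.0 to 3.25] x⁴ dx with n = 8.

f(x) = x⁴
a = 2.0, b = 3.25, n = 8
h = (b - a)/n = 0.156250

Simpson's rule: (h/3)[f(x₀) + 4f(x₁) + 2f(x₂) + ... + f(xₙ)]

x_0 = 2.0000, f(x_0) = 16.000000, coefficient = 1
x_1 = 2.1562, f(x_1) = 21.617051, coefficient = 4
x_2 = 2.3125, f(x_2) = 28.597427, coefficient = 2
x_3 = 2.4688, f(x_3) = 37.145692, coefficient = 4
x_4 = 2.6250, f(x_4) = 47.480713, coefficient = 2
x_5 = 2.7812, f(x_5) = 59.835664, coefficient = 4
x_6 = 2.9375, f(x_6) = 74.458023, coefficient = 2
x_7 = 3.0938, f(x_7) = 91.609574, coefficient = 4
x_8 = 3.2500, f(x_8) = 111.566406, coefficient = 1

I ≈ (0.156250/3) × 1269.470657 = 66.118263
Exact value: 66.118164
Error: 0.000099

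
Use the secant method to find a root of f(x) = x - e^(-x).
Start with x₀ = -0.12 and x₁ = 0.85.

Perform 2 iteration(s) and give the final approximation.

f(x) = x - e^(-x)
x₀ = -0.12, x₁ = 0.85

Secant formula: x_{n+1} = x_n - f(x_n)(x_n - x_{n-1})/(f(x_n) - f(x_{n-1}))

Iteration 1:
  f(-0.120000) = -1.247497
  f(0.850000) = 0.422585
  x_2 = 0.850000 - 0.422585×(0.850000 - (-0.120000))/(0.422585 - (-1.247497))
       = 0.604558
Iteration 2:
  f(0.850000) = 0.422585
  f(0.604558) = 0.058243
  x_3 = 0.604558 - 0.058243×(0.604558 - 0.850000)/(0.058243 - 0.422585)
       = 0.565323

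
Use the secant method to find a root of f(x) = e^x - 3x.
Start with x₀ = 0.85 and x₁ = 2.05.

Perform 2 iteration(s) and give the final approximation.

f(x) = e^x - 3x
x₀ = 0.85, x₁ = 2.05

Secant formula: x_{n+1} = x_n - f(x_n)(x_n - x_{n-1})/(f(x_n) - f(x_{n-1}))

Iteration 1:
  f(0.850000) = -0.210353
  f(2.050000) = 1.617901
  x_2 = 2.050000 - 1.617901×(2.050000 - 0.850000)/(1.617901 - (-0.210353))
       = 0.988068
Iteration 2:
  f(2.050000) = 1.617901
  f(0.988068) = -0.278164
  x_3 = 0.988068 - (-0.278164)×(0.988068 - 2.050000)/(-0.278164 - 1.617901)
       = 1.143860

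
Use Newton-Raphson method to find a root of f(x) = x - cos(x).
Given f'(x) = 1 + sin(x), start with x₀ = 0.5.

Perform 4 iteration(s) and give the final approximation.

f(x) = x - cos(x)
f'(x) = 1 + sin(x)
x₀ = 0.5

Newton-Raphson formula: x_{n+1} = x_n - f(x_n)/f'(x_n)

Iteration 1:
  f(0.500000) = -0.377583
  f'(0.500000) = 1.479426
  x_1 = 0.500000 - (-0.377583)/1.479426 = 0.755222
Iteration 2:
  f(0.755222) = 0.027103
  f'(0.755222) = 1.685451
  x_2 = 0.755222 - 0.027103/1.685451 = 0.739142
Iteration 3:
  f(0.739142) = 0.000095
  f'(0.739142) = 1.673654
  x_3 = 0.739142 - 0.000095/1.673654 = 0.739085
Iteration 4:
  f(0.739085) = 0.000000
  f'(0.739085) = 1.673612
  x_4 = 0.739085 - 0.000000/1.673612 = 0.739085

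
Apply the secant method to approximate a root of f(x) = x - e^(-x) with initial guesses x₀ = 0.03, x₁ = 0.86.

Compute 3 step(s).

f(x) = x - e^(-x)
x₀ = 0.03, x₁ = 0.86

Secant formula: x_{n+1} = x_n - f(x_n)(x_n - x_{n-1})/(f(x_n) - f(x_{n-1}))

Iteration 1:
  f(0.030000) = -0.940446
  f(0.860000) = 0.436838
  x_2 = 0.860000 - 0.436838×(0.860000 - 0.030000)/(0.436838 - (-0.940446))
       = 0.596746
Iteration 2:
  f(0.860000) = 0.436838
  f(0.596746) = 0.046146
  x_3 = 0.596746 - 0.046146×(0.596746 - 0.860000)/(0.046146 - 0.436838)
       = 0.565652
Iteration 3:
  f(0.596746) = 0.046146
  f(0.565652) = -0.002337
  x_4 = 0.565652 - (-0.002337)×(0.565652 - 0.596746)/(-0.002337 - 0.046146)
       = 0.567151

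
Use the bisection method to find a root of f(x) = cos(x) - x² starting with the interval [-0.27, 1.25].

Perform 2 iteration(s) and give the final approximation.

f(x) = cos(x) - x²
Initial interval: [-0.27, 1.25]

Iteration 1:
  c_1 = (-0.270000 + 1.250000)/2 = 0.490000
  f(c_1) = f(0.490000) = 0.642233
  f(a) × f(c) ≥ 0, new interval: [0.490000, 1.250000]
Iteration 2:
  c_2 = (0.490000 + 1.250000)/2 = 0.870000
  f(c_2) = f(0.870000) = -0.112073
  f(a) × f(c) < 0, new interval: [0.490000, 0.870000]

After 2 iteration(s), the approximation is c_2 = 0.870000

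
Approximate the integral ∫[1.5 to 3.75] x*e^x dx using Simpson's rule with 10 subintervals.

f(x) = x*e^x
a = 1.5, b = 3.75, n = 10
h = (b - a)/n = 0.225000

Simpson's rule: (h/3)[f(x₀) + 4f(x₁) + 2f(x₂) + ... + f(xₙ)]

x_0 = 1.5000, f(x_0) = 6.722534, coefficient = 1
x_1 = 1.7250, f(x_1) = 9.681599, coefficient = 4
x_2 = 1.9500, f(x_2) = 13.705941, coefficient = 2
x_3 = 2.1750, f(x_3) = 19.144753, coefficient = 4
x_4 = 2.4000, f(x_4) = 26.455623, coefficient = 2
x_5 = 2.6250, f(x_5) = 36.237007, coefficient = 4
x_6 = 2.8500, f(x_6) = 49.270178, coefficient = 2
x_7 = 3.0750, f(x_7) = 66.573387, coefficient = 4
x_8 = 3.3000, f(x_8) = 89.471708, coefficient = 2
x_9 = 3.5250, f(x_9) = 119.687052, coefficient = 4
x_10 = 3.7500, f(x_10) = 159.454058, coefficient = 1

I ≈ (0.225000/3) × 1529.278683 = 114.695901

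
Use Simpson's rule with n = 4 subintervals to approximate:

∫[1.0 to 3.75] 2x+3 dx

f(x) = 2x+3
a = 1.0, b = 3.75, n = 4
h = (b - a)/n = 0.687500

Simpson's rule: (h/3)[f(x₀) + 4f(x₁) + 2f(x₂) + ... + f(xₙ)]

x_0 = 1.0000, f(x_0) = 5.000000, coefficient = 1
x_1 = 1.6875, f(x_1) = 6.375000, coefficient = 4
x_2 = 2.3750, f(x_2) = 7.750000, coefficient = 2
x_3 = 3.0625, f(x_3) = 9.125000, coefficient = 4
x_4 = 3.7500, f(x_4) = 10.500000, coefficient = 1

I ≈ (0.687500/3) × 93.000000 = 21.312500
Exact value: 21.312500
Error: 0.000000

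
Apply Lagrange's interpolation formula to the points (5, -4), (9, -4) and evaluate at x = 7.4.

Lagrange interpolation formula:
P(x) = Σ yᵢ × Lᵢ(x)
where Lᵢ(x) = Π_{j≠i} (x - xⱼ)/(xᵢ - xⱼ)

L_0(7.4) = (7.4 - 9)/(5 - 9) = 0.400000
L_1(7.4) = (7.4 - 5)/(9 - 5) = 0.600000

P(7.4) = (-4)×L_0(7.4) + (-4)×L_1(7.4)
P(7.4) = -4.000000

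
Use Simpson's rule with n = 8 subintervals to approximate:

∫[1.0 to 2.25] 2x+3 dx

f(x) = 2x+3
a = 1.0, b = 2.25, n = 8
h = (b - a)/n = 0.156250

Simpson's rule: (h/3)[f(x₀) + 4f(x₁) + 2f(x₂) + ... + f(xₙ)]

x_0 = 1.0000, f(x_0) = 5.000000, coefficient = 1
x_1 = 1.1562, f(x_1) = 5.312500, coefficient = 4
x_2 = 1.3125, f(x_2) = 5.625000, coefficient = 2
x_3 = 1.4688, f(x_3) = 5.937500, coefficient = 4
x_4 = 1.6250, f(x_4) = 6.250000, coefficient = 2
x_5 = 1.7812, f(x_5) = 6.562500, coefficient = 4
x_6 = 1.9375, f(x_6) = 6.875000, coefficient = 2
x_7 = 2.0938, f(x_7) = 7.187500, coefficient = 4
x_8 = 2.2500, f(x_8) = 7.500000, coefficient = 1

I ≈ (0.156250/3) × 150.000000 = 7.812500
Exact value: 7.812500
Error: 0.000000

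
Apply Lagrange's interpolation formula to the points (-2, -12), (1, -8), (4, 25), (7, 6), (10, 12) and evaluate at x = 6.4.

Lagrange interpolation formula:
P(x) = Σ yᵢ × Lᵢ(x)
where Lᵢ(x) = Π_{j≠i} (x - xⱼ)/(xᵢ - xⱼ)

L_0(6.4) = (6.4 - 1)/(-2 - 1) × (6.4 - 4)/(-2 - 4) × (6.4 - 7)/(-2 - 7) × (6.4 - 10)/(-2 - 10) = 0.014400
L_1(6.4) = (6.4 - (-2))/(1 - (-2)) × (6.4 - 4)/(1 - 4) × (6.4 - 7)/(1 - 7) × (6.4 - 10)/(1 - 10) = -0.089600
L_2(6.4) = (6.4 - (-2))/(4 - (-2)) × (6.4 - 1)/(4 - 1) × (6.4 - 7)/(4 - 7) × (6.4 - 10)/(4 - 10) = 0.302400
L_3(6.4) = (6.4 - (-2))/(7 - (-2)) × (6.4 - 1)/(7 - 1) × (6.4 - 4)/(7 - 4) × (6.4 - 10)/(7 - 10) = 0.806400
L_4(6.4) = (6.4 - (-2))/(10 - (-2)) × (6.4 - 1)/(10 - 1) × (6.4 - 4)/(10 - 4) × (6.4 - 7)/(10 - 7) = -0.033600

P(6.4) = (-12)×L_0(6.4) + (-8)×L_1(6.4) + 25×L_2(6.4) + 6×L_3(6.4) + 12×L_4(6.4)
P(6.4) = 12.539200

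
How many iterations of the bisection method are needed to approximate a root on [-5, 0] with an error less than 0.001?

We need (b-a)/2^n ≤ 0.001
(0 - (-5))/2^n ≤ 0.001
5/2^n ≤ 0.001
2^n ≥ 5000
n ≥ log₂(5000) = 12.29
n ≥ 13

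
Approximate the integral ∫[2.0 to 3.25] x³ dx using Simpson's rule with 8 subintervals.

f(x) = x³
a = 2.0, b = 3.25, n = 8
h = (b - a)/n = 0.156250

Simpson's rule: (h/3)[f(x₀) + 4f(x₁) + 2f(x₂) + ... + f(xₙ)]

x_0 = 2.0000, f(x_0) = 8.000000, coefficient = 1
x_1 = 2.1562, f(x_1) = 10.025299, coefficient = 4
x_2 = 2.3125, f(x_2) = 12.366455, coefficient = 2
x_3 = 2.4688, f(x_3) = 15.046356, coefficient = 4
x_4 = 2.6250, f(x_4) = 18.087891, coefficient = 2
x_5 = 2.7812, f(x_5) = 21.513947, coefficient = 4
x_6 = 2.9375, f(x_6) = 25.347412, coefficient = 2
x_7 = 3.0938, f(x_7) = 29.611176, coefficient = 4
x_8 = 3.2500, f(x_8) = 34.328125, coefficient = 1

I ≈ (0.156250/3) × 458.718750 = 23.891602
Exact value: 23.891602
Error: 0.000000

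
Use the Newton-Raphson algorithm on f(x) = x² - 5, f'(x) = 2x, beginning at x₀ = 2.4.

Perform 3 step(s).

f(x) = x² - 5
f'(x) = 2x
x₀ = 2.4

Newton-Raphson formula: x_{n+1} = x_n - f(x_n)/f'(x_n)

Iteration 1:
  f(2.400000) = 0.760000
  f'(2.400000) = 4.800000
  x_1 = 2.400000 - 0.760000/4.800000 = 2.241667
Iteration 2:
  f(2.241667) = 0.025069
  f'(2.241667) = 4.483333
  x_2 = 2.241667 - 0.025069/4.483333 = 2.236075
Iteration 3:
  f(2.236075) = 0.000031
  f'(2.236075) = 4.472150
  x_3 = 2.236075 - 0.000031/4.472150 = 2.236068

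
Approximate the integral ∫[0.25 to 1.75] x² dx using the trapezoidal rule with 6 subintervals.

f(x) = x²
a = 0.25, b = 1.75, n = 6
h = (b - a)/n = 0.250000

Trapezoidal rule: (h/2)[f(x₀) + 2f(x₁) + 2f(x₂) + ... + f(xₙ)]

x_0 = 0.2500, f(x_0) = 0.062500, coefficient = 1
x_1 = 0.5000, f(x_1) = 0.250000, coefficient = 2
x_2 = 0.7500, f(x_2) = 0.562500, coefficient = 2
x_3 = 1.0000, f(x_3) = 1.000000, coefficient = 2
x_4 = 1.2500, f(x_4) = 1.562500, coefficient = 2
x_5 = 1.5000, f(x_5) = 2.250000, coefficient = 2
x_6 = 1.7500, f(x_6) = 3.062500, coefficient = 1

I ≈ (0.250000/2) × 14.375000 = 1.796875
Exact value: 1.781250
Error: 0.015625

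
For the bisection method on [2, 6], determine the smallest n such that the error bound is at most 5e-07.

We need (b-a)/2^n ≤ 5e-07
(6 - 2)/2^n ≤ 5e-07
4/2^n ≤ 5e-07
2^n ≥ 8000000
n ≥ log₂(8000000) = 22.93
n ≥ 23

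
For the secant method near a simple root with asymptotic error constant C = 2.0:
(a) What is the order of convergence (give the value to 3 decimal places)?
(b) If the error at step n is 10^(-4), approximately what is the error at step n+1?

(a) Secant method has superlinear convergence with order φ = (1+√5)/2 ≈ 1.618.
    This means |e_{n+1}| ≈ C|e_n|^1.618.

(b) With |e_n| = 10^(-4) and C = 2.0:
    |e_{n+1}| ≈ 2.0 × (10^(-4))^1.618 = 2.0 × 10^(-6.47)

(a) ≈ 1.618 (golden ratio); (b) |e_{n+1}| ≈ 6.744e-07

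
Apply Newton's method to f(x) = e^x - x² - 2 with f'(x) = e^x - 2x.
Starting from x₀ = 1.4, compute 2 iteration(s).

f(x) = e^x - x² - 2
f'(x) = e^x - 2x
x₀ = 1.4

Newton-Raphson formula: x_{n+1} = x_n - f(x_n)/f'(x_n)

Iteration 1:
  f(1.400000) = 0.095200
  f'(1.400000) = 1.255200
  x_1 = 1.400000 - 0.095200/1.255200 = 1.324156
Iteration 2:
  f(1.324156) = 0.005622
  f'(1.324156) = 1.110699
  x_2 = 1.324156 - 0.005622/1.110699 = 1.319094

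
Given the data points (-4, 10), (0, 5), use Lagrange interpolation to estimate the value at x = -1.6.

Lagrange interpolation formula:
P(x) = Σ yᵢ × Lᵢ(x)
where Lᵢ(x) = Π_{j≠i} (x - xⱼ)/(xᵢ - xⱼ)

L_0(-1.6) = (-1.6 - 0)/(-4 - 0) = 0.400000
L_1(-1.6) = (-1.6 - (-4))/(0 - (-4)) = 0.600000

P(-1.6) = 10×L_0(-1.6) + 5×L_1(-1.6)
P(-1.6) = 7.000000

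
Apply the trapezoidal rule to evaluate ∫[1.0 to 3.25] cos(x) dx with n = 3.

f(x) = cos(x)
a = 1.0, b = 3.25, n = 3
h = (b - a)/n = 0.750000

Trapezoidal rule: (h/2)[f(x₀) + 2f(x₁) + 2f(x₂) + ... + f(xₙ)]

x_0 = 1.0000, f(x_0) = 0.540302, coefficient = 1
x_1 = 1.7500, f(x_1) = -0.178246, coefficient = 2
x_2 = 2.5000, f(x_2) = -0.801144, coefficient = 2
x_3 = 3.2500, f(x_3) = -0.994130, coefficient = 1

I ≈ (0.750000/2) × -2.412607 = -0.904728
Exact value: -0.949666
Error: 0.044939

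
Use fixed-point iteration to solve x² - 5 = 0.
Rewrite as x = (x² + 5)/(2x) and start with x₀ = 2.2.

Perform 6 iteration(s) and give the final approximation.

Equation: x² - 5 = 0
Fixed-point form: x = (x² + 5)/(2x)
x₀ = 2.2

x_1 = g(2.200000) = 2.236364
x_2 = g(2.236364) = 2.236068
x_3 = g(2.236068) = 2.236068
x_4 = g(2.236068) = 2.236068
x_5 = g(2.236068) = 2.236068
x_6 = g(2.236068) = 2.236068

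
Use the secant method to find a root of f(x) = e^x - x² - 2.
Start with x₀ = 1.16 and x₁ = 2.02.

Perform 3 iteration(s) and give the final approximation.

f(x) = e^x - x² - 2
x₀ = 1.16, x₁ = 2.02

Secant formula: x_{n+1} = x_n - f(x_n)(x_n - x_{n-1})/(f(x_n) - f(x_{n-1}))

Iteration 1:
  f(1.160000) = -0.155667
  f(2.020000) = 1.457925
  x_2 = 2.020000 - 1.457925×(2.020000 - 1.160000)/(1.457925 - (-0.155667))
       = 1.242966
Iteration 2:
  f(2.020000) = 1.457925
  f(1.242966) = -0.079086
  x_3 = 1.242966 - (-0.079086)×(1.242966 - 2.020000)/(-0.079086 - 1.457925)
       = 1.282948
Iteration 3:
  f(1.242966) = -0.079086
  f(1.282948) = -0.038697
  x_4 = 1.282948 - (-0.038697)×(1.282948 - 1.242966)/(-0.038697 - (-0.079086))
       = 1.321255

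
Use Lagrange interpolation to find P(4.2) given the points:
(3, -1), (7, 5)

Lagrange interpolation formula:
P(x) = Σ yᵢ × Lᵢ(x)
where Lᵢ(x) = Π_{j≠i} (x - xⱼ)/(xᵢ - xⱼ)

L_0(4.2) = (4.2 - 7)/(3 - 7) = 0.700000
L_1(4.2) = (4.2 - 3)/(7 - 3) = 0.300000

P(4.2) = (-1)×L_0(4.2) + 5×L_1(4.2)
P(4.2) = 0.800000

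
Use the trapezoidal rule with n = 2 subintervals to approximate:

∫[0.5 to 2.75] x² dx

f(x) = x²
a = 0.5, b = 2.75, n = 2
h = (b - a)/n = 1.125000

Trapezoidal rule: (h/2)[f(x₀) + 2f(x₁) + 2f(x₂) + ... + f(xₙ)]

x_0 = 0.5000, f(x_0) = 0.250000, coefficient = 1
x_1 = 1.6250, f(x_1) = 2.640625, coefficient = 2
x_2 = 2.7500, f(x_2) = 7.562500, coefficient = 1

I ≈ (1.125000/2) × 13.093750 = 7.365234
Exact value: 6.890625
Error: 0.474609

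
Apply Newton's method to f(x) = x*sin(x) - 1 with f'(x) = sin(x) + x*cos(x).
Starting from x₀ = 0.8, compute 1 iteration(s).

f(x) = x*sin(x) - 1
f'(x) = sin(x) + x*cos(x)
x₀ = 0.8

Newton-Raphson formula: x_{n+1} = x_n - f(x_n)/f'(x_n)

Iteration 1:
  f(0.800000) = -0.426115
  f'(0.800000) = 1.274721
  x_1 = 0.800000 - (-0.426115)/1.274721 = 1.134281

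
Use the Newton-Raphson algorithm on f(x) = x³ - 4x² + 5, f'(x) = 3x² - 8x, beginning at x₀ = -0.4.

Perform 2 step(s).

f(x) = x³ - 4x² + 5
f'(x) = 3x² - 8x
x₀ = -0.4

Newton-Raphson formula: x_{n+1} = x_n - f(x_n)/f'(x_n)

Iteration 1:
  f(-0.400000) = 4.296000
  f'(-0.400000) = 3.680000
  x_1 = -0.400000 - 4.296000/3.680000 = -1.567391
Iteration 2:
  f(-1.567391) = -8.677497
  f'(-1.567391) = 19.909277
  x_2 = -1.567391 - (-8.677497)/19.909277 = -1.131539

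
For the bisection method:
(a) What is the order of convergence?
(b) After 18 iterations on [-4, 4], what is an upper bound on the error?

(a) Bisection has linear (order 1) convergence; the error is halved each step.

(b) Error bound = (b-a)/2^n = (4 - (-4))/2^{18}
    = 8/2^{18}

(a) 1 (linear); (b) error ≤ 3.05e-05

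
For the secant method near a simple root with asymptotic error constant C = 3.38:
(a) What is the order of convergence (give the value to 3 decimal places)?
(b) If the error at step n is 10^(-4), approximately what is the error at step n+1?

(a) Secant method has superlinear convergence with order φ = (1+√5)/2 ≈ 1.618.
    This means |e_{n+1}| ≈ C|e_n|^1.618.

(b) With |e_n| = 10^(-4) and C = 3.38:
    |e_{n+1}| ≈ 3.38 × (10^(-4))^1.618 = 3.38 × 10^(-6.47)

(a) ≈ 1.618 (golden ratio); (b) |e_{n+1}| ≈ 1.140e-06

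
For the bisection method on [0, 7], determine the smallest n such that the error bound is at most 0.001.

We need (b-a)/2^n ≤ 0.001
(7 - 0)/2^n ≤ 0.001
7/2^n ≤ 0.001
2^n ≥ 7000
n ≥ log₂(7000) = 12.77
n ≥ 13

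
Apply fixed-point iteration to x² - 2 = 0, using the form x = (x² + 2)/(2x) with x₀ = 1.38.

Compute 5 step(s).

Equation: x² - 2 = 0
Fixed-point form: x = (x² + 2)/(2x)
x₀ = 1.38

x_1 = g(1.380000) = 1.414638
x_2 = g(1.414638) = 1.414214
x_3 = g(1.414214) = 1.414214
x_4 = g(1.414214) = 1.414214
x_5 = g(1.414214) = 1.414214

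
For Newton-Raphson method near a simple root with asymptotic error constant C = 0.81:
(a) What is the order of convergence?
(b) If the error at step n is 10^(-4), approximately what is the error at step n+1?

(a) Newton-Raphson has quadratic (order 2) convergence near simple roots.
    This means |e_{n+1}| ≈ C|e_n|².

(b) With |e_n| = 10^(-4) and C = 0.81:
    |e_{n+1}| ≈ 0.81 × (10^(-4))² = 0.81 × 10^(-8)

(a) 2 (quadratic); (b) |e_{n+1}| ≈ 8.100e-09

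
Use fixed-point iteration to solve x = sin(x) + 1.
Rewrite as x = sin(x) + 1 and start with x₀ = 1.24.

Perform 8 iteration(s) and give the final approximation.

Equation: x = sin(x) + 1
Fixed-point form: x = sin(x) + 1
x₀ = 1.24

x_1 = g(1.240000) = 1.945784
x_2 = g(1.945784) = 1.930512
x_3 = g(1.930512) = 1.935997
x_4 = g(1.935997) = 1.934052
x_5 = g(1.934052) = 1.934745
x_6 = g(1.934745) = 1.934499
x_7 = g(1.934499) = 1.934586
x_8 = g(1.934586) = 1.934555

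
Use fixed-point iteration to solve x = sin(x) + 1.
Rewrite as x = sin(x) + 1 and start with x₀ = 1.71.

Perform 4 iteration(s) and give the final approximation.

Equation: x = sin(x) + 1
Fixed-point form: x = sin(x) + 1
x₀ = 1.71

x_1 = g(1.710000) = 1.990327
x_2 = g(1.990327) = 1.913280
x_3 = g(1.913280) = 1.941923
x_4 = g(1.941923) = 1.931919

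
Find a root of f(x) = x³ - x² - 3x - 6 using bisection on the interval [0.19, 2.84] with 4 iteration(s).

f(x) = x³ - x² - 3x - 6
Initial interval: [0.19, 2.84]

Iteration 1:
  c_1 = (0.190000 + 2.840000)/2 = 1.515000
  f(c_1) = f(1.515000) = -9.362959
  f(a) × f(c) ≥ 0, new interval: [1.515000, 2.840000]
Iteration 2:
  c_2 = (1.515000 + 2.840000)/2 = 2.177500
  f(c_2) = f(2.177500) = -6.949376
  f(a) × f(c) ≥ 0, new interval: [2.177500, 2.840000]
Iteration 3:
  c_3 = (2.177500 + 2.840000)/2 = 2.508750
  f(c_3) = f(2.508750) = -4.030439
  f(a) × f(c) ≥ 0, new interval: [2.508750, 2.840000]
Iteration 4:
  c_4 = (2.508750 + 2.840000)/2 = 2.674375
  f(c_4) = f(2.674375) = -2.047523
  f(a) × f(c) ≥ 0, new interval: [2.674375, 2.840000]

After 4 iteration(s), the approximation is c_4 = 2.674375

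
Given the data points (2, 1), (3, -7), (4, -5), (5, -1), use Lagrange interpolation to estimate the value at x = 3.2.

Lagrange interpolation formula:
P(x) = Σ yᵢ × Lᵢ(x)
where Lᵢ(x) = Π_{j≠i} (x - xⱼ)/(xᵢ - xⱼ)

L_0(3.2) = (3.2 - 3)/(2 - 3) × (3.2 - 4)/(2 - 4) × (3.2 - 5)/(2 - 5) = -0.048000
L_1(3.2) = (3.2 - 2)/(3 - 2) × (3.2 - 4)/(3 - 4) × (3.2 - 5)/(3 - 5) = 0.864000
L_2(3.2) = (3.2 - 2)/(4 - 2) × (3.2 - 3)/(4 - 3) × (3.2 - 5)/(4 - 5) = 0.216000
L_3(3.2) = (3.2 - 2)/(5 - 2) × (3.2 - 3)/(5 - 3) × (3.2 - 4)/(5 - 4) = -0.032000

P(3.2) = 1×L_0(3.2) + (-7)×L_1(3.2) + (-5)×L_2(3.2) + (-1)×L_3(3.2)
P(3.2) = -7.144000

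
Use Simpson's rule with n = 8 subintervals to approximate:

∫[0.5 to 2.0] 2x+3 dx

f(x) = 2x+3
a = 0.5, b = 2.0, n = 8
h = (b - a)/n = 0.187500

Simpson's rule: (h/3)[f(x₀) + 4f(x₁) + 2f(x₂) + ... + f(xₙ)]

x_0 = 0.5000, f(x_0) = 4.000000, coefficient = 1
x_1 = 0.6875, f(x_1) = 4.375000, coefficient = 4
x_2 = 0.8750, f(x_2) = 4.750000, coefficient = 2
x_3 = 1.0625, f(x_3) = 5.125000, coefficient = 4
x_4 = 1.2500, f(x_4) = 5.500000, coefficient = 2
x_5 = 1.4375, f(x_5) = 5.875000, coefficient = 4
x_6 = 1.6250, f(x_6) = 6.250000, coefficient = 2
x_7 = 1.8125, f(x_7) = 6.625000, coefficient = 4
x_8 = 2.0000, f(x_8) = 7.000000, coefficient = 1

I ≈ (0.187500/3) × 132.000000 = 8.250000
Exact value: 8.250000
Error: 0.000000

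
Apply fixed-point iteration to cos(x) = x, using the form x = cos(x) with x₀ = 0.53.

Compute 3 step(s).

Equation: cos(x) = x
Fixed-point form: x = cos(x)
x₀ = 0.53

x_1 = g(0.530000) = 0.862807
x_2 = g(0.862807) = 0.650308
x_3 = g(0.650308) = 0.795898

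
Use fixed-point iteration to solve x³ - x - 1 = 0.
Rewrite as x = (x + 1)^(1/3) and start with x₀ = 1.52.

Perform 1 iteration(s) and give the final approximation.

Equation: x³ - x - 1 = 0
Fixed-point form: x = (x + 1)^(1/3)
x₀ = 1.52

x_1 = g(1.520000) = 1.360818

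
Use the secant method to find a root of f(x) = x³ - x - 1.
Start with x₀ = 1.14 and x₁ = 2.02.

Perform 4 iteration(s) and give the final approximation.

f(x) = x³ - x - 1
x₀ = 1.14, x₁ = 2.02

Secant formula: x_{n+1} = x_n - f(x_n)(x_n - x_{n-1})/(f(x_n) - f(x_{n-1}))

Iteration 1:
  f(1.140000) = -0.658456
  f(2.020000) = 5.222408
  x_2 = 2.020000 - 5.222408×(2.020000 - 1.140000)/(5.222408 - (-0.658456))
       = 1.238530
Iteration 2:
  f(2.020000) = 5.222408
  f(1.238530) = -0.338679
  x_3 = 1.238530 - (-0.338679)×(1.238530 - 2.020000)/(-0.338679 - 5.222408)
       = 1.286123
Iteration 3:
  f(1.238530) = -0.338679
  f(1.286123) = -0.158732
  x_4 = 1.286123 - (-0.158732)×(1.286123 - 1.238530)/(-0.158732 - (-0.338679))
       = 1.328105
Iteration 4:
  f(1.286123) = -0.158732
  f(1.328105) = 0.014488
  x_5 = 1.328105 - 0.014488×(1.328105 - 1.286123)/(0.014488 - (-0.158732))
       = 1.324593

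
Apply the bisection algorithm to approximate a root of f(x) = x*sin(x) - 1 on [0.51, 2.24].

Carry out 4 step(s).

f(x) = x*sin(x) - 1
Initial interval: [0.51, 2.24]

Iteration 1:
  c_1 = (0.510000 + 2.240000)/2 = 1.375000
  f(c_1) = f(1.375000) = 0.348728
  f(a) × f(c) < 0, new interval: [0.510000, 1.375000]
Iteration 2:
  c_2 = (0.510000 + 1.375000)/2 = 0.942500
  f(c_2) = f(0.942500) = -0.237489
  f(a) × f(c) ≥ 0, new interval: [0.942500, 1.375000]
Iteration 3:
  c_3 = (0.942500 + 1.375000)/2 = 1.158750
  f(c_3) = f(1.158750) = 0.061766
  f(a) × f(c) < 0, new interval: [0.942500, 1.158750]
Iteration 4:
  c_4 = (0.942500 + 1.158750)/2 = 1.050625
  f(c_4) = f(1.050625) = -0.088337
  f(a) × f(c) ≥ 0, new interval: [1.050625, 1.158750]

After 4 iteration(s), the approximation is c_4 = 1.050625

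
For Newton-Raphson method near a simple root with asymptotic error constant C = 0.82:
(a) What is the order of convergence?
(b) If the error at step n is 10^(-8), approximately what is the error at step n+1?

(a) Newton-Raphson has quadratic (order 2) convergence near simple roots.
    This means |e_{n+1}| ≈ C|e_n|².

(b) With |e_n| = 10^(-8) and C = 0.82:
    |e_{n+1}| ≈ 0.82 × (10^(-8))² = 0.82 × 10^(-16)

(a) 2 (quadratic); (b) |e_{n+1}| ≈ 8.200e-17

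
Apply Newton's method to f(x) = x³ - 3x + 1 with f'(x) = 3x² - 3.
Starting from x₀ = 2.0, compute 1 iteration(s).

f(x) = x³ - 3x + 1
f'(x) = 3x² - 3
x₀ = 2.0

Newton-Raphson formula: x_{n+1} = x_n - f(x_n)/f'(x_n)

Iteration 1:
  f(2.000000) = 3.000000
  f'(2.000000) = 9.000000
  x_1 = 2.000000 - 3.000000/9.000000 = 1.666667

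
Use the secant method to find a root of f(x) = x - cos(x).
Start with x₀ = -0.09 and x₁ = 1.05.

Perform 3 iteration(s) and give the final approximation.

f(x) = x - cos(x)
x₀ = -0.09, x₁ = 1.05

Secant formula: x_{n+1} = x_n - f(x_n)(x_n - x_{n-1})/(f(x_n) - f(x_{n-1}))

Iteration 1:
  f(-0.090000) = -1.085953
  f(1.050000) = 0.552429
  x_2 = 1.050000 - 0.552429×(1.050000 - (-0.090000))/(0.552429 - (-1.085953))
       = 0.665615
Iteration 2:
  f(1.050000) = 0.552429
  f(0.665615) = -0.120922
  x_3 = 0.665615 - (-0.120922)×(0.665615 - 1.050000)/(-0.120922 - 0.552429)
       = 0.734644
Iteration 3:
  f(0.665615) = -0.120922
  f(0.734644) = -0.007426
  x_4 = 0.734644 - (-0.007426)×(0.734644 - 0.665615)/(-0.007426 - (-0.120922))
       = 0.739160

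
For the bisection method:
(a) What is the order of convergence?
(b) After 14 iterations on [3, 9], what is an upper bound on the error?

(a) Bisection has linear (order 1) convergence; the error is halved each step.

(b) Error bound = (b-a)/2^n = (9 - 3)/2^{14}
    = 6/2^{14}

(a) 1 (linear); (b) error ≤ 3.66e-04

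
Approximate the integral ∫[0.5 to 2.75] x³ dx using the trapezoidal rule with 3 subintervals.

f(x) = x³
a = 0.5, b = 2.75, n = 3
h = (b - a)/n = 0.750000

Trapezoidal rule: (h/2)[f(x₀) + 2f(x₁) + 2f(x₂) + ... + f(xₙ)]

x_0 = 0.5000, f(x_0) = 0.125000, coefficient = 1
x_1 = 1.2500, f(x_1) = 1.953125, coefficient = 2
x_2 = 2.0000, f(x_2) = 8.000000, coefficient = 2
x_3 = 2.7500, f(x_3) = 20.796875, coefficient = 1

I ≈ (0.750000/2) × 40.828125 = 15.310547
Exact value: 14.282227
Error: 1.028320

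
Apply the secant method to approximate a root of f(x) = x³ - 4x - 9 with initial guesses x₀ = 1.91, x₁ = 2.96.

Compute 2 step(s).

f(x) = x³ - 4x - 9
x₀ = 1.91, x₁ = 2.96

Secant formula: x_{n+1} = x_n - f(x_n)(x_n - x_{n-1})/(f(x_n) - f(x_{n-1}))

Iteration 1:
  f(1.910000) = -9.672129
  f(2.960000) = 5.094336
  x_2 = 2.960000 - 5.094336×(2.960000 - 1.910000)/(5.094336 - (-9.672129))
       = 2.597757
Iteration 2:
  f(2.960000) = 5.094336
  f(2.597757) = -1.860481
  x_3 = 2.597757 - (-1.860481)×(2.597757 - 2.960000)/(-1.860481 - 5.094336)
       = 2.694660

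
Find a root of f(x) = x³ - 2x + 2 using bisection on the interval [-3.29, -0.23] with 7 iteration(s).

f(x) = x³ - 2x + 2
Initial interval: [-3.29, -0.23]

Iteration 1:
  c_1 = (-3.290000 + (-0.230000))/2 = -1.760000
  f(c_1) = f(-1.760000) = 0.068224
  f(a) × f(c) < 0, new interval: [-3.290000, -1.760000]
Iteration 2:
  c_2 = (-3.290000 + (-1.760000))/2 = -2.525000
  f(c_2) = f(-2.525000) = -9.048453
  f(a) × f(c) ≥ 0, new interval: [-2.525000, -1.760000]
Iteration 3:
  c_3 = (-2.525000 + (-1.760000))/2 = -2.142500
  f(c_3) = f(-2.142500) = -3.549731
  f(a) × f(c) ≥ 0, new interval: [-2.142500, -1.760000]
Iteration 4:
  c_4 = (-2.142500 + (-1.760000))/2 = -1.951250
  f(c_4) = f(-1.951250) = -1.526644
  f(a) × f(c) ≥ 0, new interval: [-1.951250, -1.760000]
Iteration 5:
  c_5 = (-1.951250 + (-1.760000))/2 = -1.855625
  f(c_5) = f(-1.855625) = -0.678305
  f(a) × f(c) ≥ 0, new interval: [-1.855625, -1.760000]
Iteration 6:
  c_6 = (-1.855625 + (-1.760000))/2 = -1.807812
  f(c_6) = f(-1.807812) = -0.292643
  f(a) × f(c) ≥ 0, new interval: [-1.807812, -1.760000]
Iteration 7:
  c_7 = (-1.807812 + (-1.760000))/2 = -1.783906
  f(c_7) = f(-1.783906) = -0.109151
  f(a) × f(c) ≥ 0, new interval: [-1.783906, -1.760000]

After 7 iteration(s), the approximation is c_7 = -1.783906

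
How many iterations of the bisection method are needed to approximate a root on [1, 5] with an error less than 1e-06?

We need (b-a)/2^n ≤ 1e-06
(5 - 1)/2^n ≤ 1e-06
4/2^n ≤ 1e-06
2^n ≥ 4000000
n ≥ log₂(4000000) = 21.93
n ≥ 22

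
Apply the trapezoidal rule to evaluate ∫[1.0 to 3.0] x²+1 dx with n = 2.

f(x) = x²+1
a = 1.0, b = 3.0, n = 2
h = (b - a)/n = 1.000000

Trapezoidal rule: (h/2)[f(x₀) + 2f(x₁) + 2f(x₂) + ... + f(xₙ)]

x_0 = 1.0000, f(x_0) = 2.000000, coefficient = 1
x_1 = 2.0000, f(x_1) = 5.000000, coefficient = 2
x_2 = 3.0000, f(x_2) = 10.000000, coefficient = 1

I ≈ (1.000000/2) × 22.000000 = 11.000000
Exact value: 10.666667
Error: 0.333333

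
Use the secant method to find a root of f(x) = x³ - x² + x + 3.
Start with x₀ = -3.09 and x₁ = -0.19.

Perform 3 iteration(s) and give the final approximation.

f(x) = x³ - x² + x + 3
x₀ = -3.09, x₁ = -0.19

Secant formula: x_{n+1} = x_n - f(x_n)(x_n - x_{n-1})/(f(x_n) - f(x_{n-1}))

Iteration 1:
  f(-3.090000) = -39.141729
  f(-0.190000) = 2.767041
  x_2 = -0.190000 - 2.767041×(-0.190000 - (-3.090000))/(2.767041 - (-39.141729))
       = -0.381474
Iteration 2:
  f(-0.190000) = 2.767041
  f(-0.381474) = 2.417492
  x_3 = -0.381474 - 2.417492×(-0.381474 - (-0.190000))/(2.417492 - 2.767041)
       = -1.705709
Iteration 3:
  f(-0.381474) = 2.417492
  f(-1.705709) = -6.577814
  x_4 = -1.705709 - (-6.577814)×(-1.705709 - (-0.381474))/(-6.577814 - 2.417492)
       = -0.737362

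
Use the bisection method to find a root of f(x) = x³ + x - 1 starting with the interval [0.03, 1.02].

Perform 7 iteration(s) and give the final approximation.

f(x) = x³ + x - 1
Initial interval: [0.03, 1.02]

Iteration 1:
  c_1 = (0.030000 + 1.020000)/2 = 0.525000
  f(c_1) = f(0.525000) = -0.330297
  f(a) × f(c) ≥ 0, new interval: [0.525000, 1.020000]
Iteration 2:
  c_2 = (0.525000 + 1.020000)/2 = 0.772500
  f(c_2) = f(0.772500) = 0.233494
  f(a) × f(c) < 0, new interval: [0.525000, 0.772500]
Iteration 3:
  c_3 = (0.525000 + 0.772500)/2 = 0.648750
  f(c_3) = f(0.648750) = -0.078206
  f(a) × f(c) ≥ 0, new interval: [0.648750, 0.772500]
Iteration 4:
  c_4 = (0.648750 + 0.772500)/2 = 0.710625
  f(c_4) = f(0.710625) = 0.069482
  f(a) × f(c) < 0, new interval: [0.648750, 0.710625]
Iteration 5:
  c_5 = (0.648750 + 0.710625)/2 = 0.679688
  f(c_5) = f(0.679688) = -0.006314
  f(a) × f(c) ≥ 0, new interval: [0.679688, 0.710625]
Iteration 6:
  c_6 = (0.679688 + 0.710625)/2 = 0.695156
  f(c_6) = f(0.695156) = 0.031085
  f(a) × f(c) < 0, new interval: [0.679688, 0.695156]
Iteration 7:
  c_7 = (0.679688 + 0.695156)/2 = 0.687422
  f(c_7) = f(0.687422) = 0.012262
  f(a) × f(c) < 0, new interval: [0.679688, 0.687422]

After 7 iteration(s), the approximation is c_7 = 0.687422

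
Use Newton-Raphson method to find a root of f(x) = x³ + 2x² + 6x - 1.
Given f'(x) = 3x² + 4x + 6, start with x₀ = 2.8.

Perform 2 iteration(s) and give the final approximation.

f(x) = x³ + 2x² + 6x - 1
f'(x) = 3x² + 4x + 6
x₀ = 2.8

Newton-Raphson formula: x_{n+1} = x_n - f(x_n)/f'(x_n)

Iteration 1:
  f(2.800000) = 53.432000
  f'(2.800000) = 40.720000
  x_1 = 2.800000 - 53.432000/40.720000 = 1.487819
Iteration 2:
  f(1.487819) = 15.647574
  f'(1.487819) = 18.592095
  x_2 = 1.487819 - 15.647574/18.592095 = 0.646194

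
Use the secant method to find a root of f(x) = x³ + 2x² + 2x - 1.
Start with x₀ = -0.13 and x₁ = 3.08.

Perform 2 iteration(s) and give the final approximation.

f(x) = x³ + 2x² + 2x - 1
x₀ = -0.13, x₁ = 3.08

Secant formula: x_{n+1} = x_n - f(x_n)(x_n - x_{n-1})/(f(x_n) - f(x_{n-1}))

Iteration 1:
  f(-0.130000) = -1.228397
  f(3.080000) = 53.350912
  x_2 = 3.080000 - 53.350912×(3.080000 - (-0.130000))/(53.350912 - (-1.228397))
       = -0.057754
Iteration 2:
  f(3.080000) = 53.350912
  f(-0.057754) = -1.109029
  x_3 = -0.057754 - (-1.109029)×(-0.057754 - 3.080000)/(-1.109029 - 53.350912)
       = 0.006144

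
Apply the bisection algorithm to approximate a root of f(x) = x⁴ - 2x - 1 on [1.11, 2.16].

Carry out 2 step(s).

f(x) = x⁴ - 2x - 1
Initial interval: [1.11, 2.16]

Iteration 1:
  c_1 = (1.110000 + 2.160000)/2 = 1.635000
  f(c_1) = f(1.635000) = 2.876132
  f(a) × f(c) < 0, new interval: [1.110000, 1.635000]
Iteration 2:
  c_2 = (1.110000 + 1.635000)/2 = 1.372500
  f(c_2) = f(1.372500) = -0.196462
  f(a) × f(c) ≥ 0, new interval: [1.372500, 1.635000]

After 2 iteration(s), the approximation is c_2 = 1.372500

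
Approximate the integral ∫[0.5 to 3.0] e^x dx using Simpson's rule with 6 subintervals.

f(x) = e^x
a = 0.5, b = 3.0, n = 6
h = (b - a)/n = 0.416667

Simpson's rule: (h/3)[f(x₀) + 4f(x₁) + 2f(x₂) + ... + f(xₙ)]

x_0 = 0.5000, f(x_0) = 1.648721, coefficient = 1
x_1 = 0.9167, f(x_1) = 2.500940, coefficient = 4
x_2 = 1.3333, f(x_2) = 3.793668, coefficient = 2
x_3 = 1.7500, f(x_3) = 5.754603, coefficient = 4
x_4 = 2.1667, f(x_4) = 8.729138, coefficient = 2
x_5 = 2.5833, f(x_5) = 13.241202, coefficient = 4
x_6 = 3.0000, f(x_6) = 20.085537, coefficient = 1

I ≈ (0.416667/3) × 132.766850 = 18.439840
Exact value: 18.436816
Error: 0.003025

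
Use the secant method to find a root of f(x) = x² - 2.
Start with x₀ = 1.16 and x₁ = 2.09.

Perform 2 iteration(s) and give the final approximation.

f(x) = x² - 2
x₀ = 1.16, x₁ = 2.09

Secant formula: x_{n+1} = x_n - f(x_n)(x_n - x_{n-1})/(f(x_n) - f(x_{n-1}))

Iteration 1:
  f(1.160000) = -0.654400
  f(2.090000) = 2.368100
  x_2 = 2.090000 - 2.368100×(2.090000 - 1.160000)/(2.368100 - (-0.654400))
       = 1.361354
Iteration 2:
  f(2.090000) = 2.368100
  f(1.361354) = -0.146716
  x_3 = 1.361354 - (-0.146716)×(1.361354 - 2.090000)/(-0.146716 - 2.368100)
       = 1.403863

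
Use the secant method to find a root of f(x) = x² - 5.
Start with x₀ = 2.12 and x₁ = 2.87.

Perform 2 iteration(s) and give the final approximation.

f(x) = x² - 5
x₀ = 2.12, x₁ = 2.87

Secant formula: x_{n+1} = x_n - f(x_n)(x_n - x_{n-1})/(f(x_n) - f(x_{n-1}))

Iteration 1:
  f(2.120000) = -0.505600
  f(2.870000) = 3.236900
  x_2 = 2.870000 - 3.236900×(2.870000 - 2.120000)/(3.236900 - (-0.505600))
       = 2.221323
Iteration 2:
  f(2.870000) = 3.236900
  f(2.221323) = -0.065726
  x_3 = 2.221323 - (-0.065726)×(2.221323 - 2.870000)/(-0.065726 - 3.236900)
       = 2.234232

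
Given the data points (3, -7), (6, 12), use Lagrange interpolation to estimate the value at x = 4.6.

Lagrange interpolation formula:
P(x) = Σ yᵢ × Lᵢ(x)
where Lᵢ(x) = Π_{j≠i} (x - xⱼ)/(xᵢ - xⱼ)

L_0(4.6) = (4.6 - 6)/(3 - 6) = 0.466667
L_1(4.6) = (4.6 - 3)/(6 - 3) = 0.533333

P(4.6) = (-7)×L_0(4.6) + 12×L_1(4.6)
P(4.6) = 3.133333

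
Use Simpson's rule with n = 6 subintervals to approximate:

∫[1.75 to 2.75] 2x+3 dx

f(x) = 2x+3
a = 1.75, b = 2.75, n = 6
h = (b - a)/n = 0.166667

Simpson's rule: (h/3)[f(x₀) + 4f(x₁) + 2f(x₂) + ... + f(xₙ)]

x_0 = 1.7500, f(x_0) = 6.500000, coefficient = 1
x_1 = 1.9167, f(x_1) = 6.833333, coefficient = 4
x_2 = 2.0833, f(x_2) = 7.166667, coefficient = 2
x_3 = 2.2500, f(x_3) = 7.500000, coefficient = 4
x_4 = 2.4167, f(x_4) = 7.833333, coefficient = 2
x_5 = 2.5833, f(x_5) = 8.166667, coefficient = 4
x_6 = 2.7500, f(x_6) = 8.500000, coefficient = 1

I ≈ (0.166667/3) × 135.000000 = 7.500000
Exact value: 7.500000
Error: 0.000000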